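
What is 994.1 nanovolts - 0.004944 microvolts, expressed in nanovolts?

989.156 nanovolts

In nanovolts:
  994.1 nanovolts → 994.1
  0.004944 microvolts = 0.004944 × 10³ nanovolts = 4.944
Difference: 994.1 - 4.944 = 989.156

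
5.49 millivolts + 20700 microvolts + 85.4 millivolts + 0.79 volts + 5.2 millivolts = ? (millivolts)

In millivolts:
  5.49 millivolts → 5.49
  20700 microvolts = 20700 × 10⁻³ millivolts = 20.7
  85.4 millivolts → 85.4
  0.79 volts = 0.79 × 10³ millivolts = 790
  5.2 millivolts → 5.2
Sum: 5.49 + 20.7 + 85.4 + 790 + 5.2 = 906.79

906.79 millivolts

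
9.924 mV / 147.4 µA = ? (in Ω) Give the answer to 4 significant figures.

(9.924 × 10⁻³) / (147.4 × 10⁻⁶) = 0.067327 × 10³ Ω

67.33 Ω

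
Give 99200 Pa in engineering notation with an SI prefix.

99.2 kPa

= 99.2 × 10³ Pa; 10³ is kilo.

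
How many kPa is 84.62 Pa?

(no prefix) = 10⁰, kilo = 10³; factor is 10⁻³.
84.62 × 10⁻³ = 0.08462

0.08462 kPa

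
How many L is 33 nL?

nano = 1e-9, (no prefix) = 1e0; factor is 1e-9.
33 × 1e-9 = 0.000000033

0.000000033 L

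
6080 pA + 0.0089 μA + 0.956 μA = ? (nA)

In nA:
  6080 pA = 6080 × 10^-3 nA = 6.08
  0.0089 μA = 0.0089 × 10^3 nA = 8.9
  0.956 μA = 0.956 × 10^3 nA = 956
Sum: 6.08 + 8.9 + 956 = 970.98

970.98 nA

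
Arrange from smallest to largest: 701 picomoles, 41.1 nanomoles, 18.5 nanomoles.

701 picomoles < 18.5 nanomoles < 41.1 nanomoles

701 picomoles = 0.000000000701 moles
41.1 nanomoles = 0.0000000411 moles
18.5 nanomoles = 0.0000000185 moles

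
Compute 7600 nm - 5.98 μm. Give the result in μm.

In μm:
  7600 nm = 7600 × 10⁻³ μm = 7.6
  5.98 μm → 5.98
Difference: 7.6 - 5.98 = 1.62

1.62 μm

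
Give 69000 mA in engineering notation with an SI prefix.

= 69 A; mantissa already in [1, 1000).

69 A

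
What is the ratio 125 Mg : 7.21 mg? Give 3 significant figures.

(125 × 10^6) / (7.21 × 10^-3) = 17.34 × 10^9

17300000000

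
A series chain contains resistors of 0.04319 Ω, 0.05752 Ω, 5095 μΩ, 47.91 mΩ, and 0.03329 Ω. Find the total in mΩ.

In mΩ:
  0.04319 Ω = 0.04319 × 10^3 mΩ = 43.19
  0.05752 Ω = 0.05752 × 10^3 mΩ = 57.52
  5095 μΩ = 5095 × 10^-3 mΩ = 5.095
  47.91 mΩ → 47.91
  0.03329 Ω = 0.03329 × 10^3 mΩ = 33.29
Sum: 43.19 + 57.52 + 5.095 + 47.91 + 33.29 = 187.005

187.005 mΩ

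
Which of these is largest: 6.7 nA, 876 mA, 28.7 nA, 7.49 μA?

6.7 nA = 0.0000000067 A
876 mA = 0.876 A
28.7 nA = 0.0000000287 A
7.49 μA = 0.00000749 A

876 mA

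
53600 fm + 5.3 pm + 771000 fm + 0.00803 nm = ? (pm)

In pm:
  53600 fm = 53600 × 10^-3 pm = 53.6
  5.3 pm → 5.3
  771000 fm = 771000 × 10^-3 pm = 771
  0.00803 nm = 0.00803 × 10^3 pm = 8.03
Sum: 53.6 + 5.3 + 771 + 8.03 = 837.93

837.93 pm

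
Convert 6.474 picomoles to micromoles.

pico = 10⁻¹², micro = 10⁻⁶; factor is 10⁻⁶.
6.474 × 10⁻⁶ = 0.000006474

0.000006474 micromoles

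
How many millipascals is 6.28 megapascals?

mega = 10^6, milli = 10^-3; factor is 10^9.
6.28 × 10^9 = 6280000000

6280000000 millipascals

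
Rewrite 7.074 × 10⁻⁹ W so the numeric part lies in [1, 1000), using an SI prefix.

7.074 nW

= 7.074 × 10⁻⁹ W; 10⁻⁹ is nano.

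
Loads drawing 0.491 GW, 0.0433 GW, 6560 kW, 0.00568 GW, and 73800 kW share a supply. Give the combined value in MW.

In MW:
  0.491 GW = 0.491 × 10^3 MW = 491
  0.0433 GW = 0.0433 × 10^3 MW = 43.3
  6560 kW = 6560 × 10^-3 MW = 6.56
  0.00568 GW = 0.00568 × 10^3 MW = 5.68
  73800 kW = 73800 × 10^-3 MW = 73.8
Sum: 491 + 43.3 + 6.56 + 5.68 + 73.8 = 620.34

620.34 MW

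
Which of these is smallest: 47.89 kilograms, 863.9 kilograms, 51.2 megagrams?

47.89 kilograms

47.89 kilograms = 47890 grams
863.9 kilograms = 863900 grams
51.2 megagrams = 51200000 grams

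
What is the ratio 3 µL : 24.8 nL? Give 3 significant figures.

(3e-6) / (24.8e-9) = 0.121e3

121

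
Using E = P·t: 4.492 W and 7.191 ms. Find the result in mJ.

32.301972 mJ

4.492 × 7.191 × 10^-3 = 32.301972 × 10^-3 J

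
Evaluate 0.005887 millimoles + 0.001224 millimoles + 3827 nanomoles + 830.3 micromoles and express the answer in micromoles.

In micromoles:
  0.005887 millimoles = 0.005887 × 10^3 micromoles = 5.887
  0.001224 millimoles = 0.001224 × 10^3 micromoles = 1.224
  3827 nanomoles = 3827 × 10^-3 micromoles = 3.827
  830.3 micromoles → 830.3
Sum: 5.887 + 1.224 + 3.827 + 830.3 = 841.238

841.238 micromoles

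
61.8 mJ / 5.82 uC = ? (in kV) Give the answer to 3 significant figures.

(61.8 × 10^-3) / (5.82 × 10^-6) = 10.619 × 10^3 V

10.6 kV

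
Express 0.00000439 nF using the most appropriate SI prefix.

= 4.39e-15 F; 1e-15 is femto.

4.39 fF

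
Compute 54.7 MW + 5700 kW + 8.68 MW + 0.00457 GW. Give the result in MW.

In MW:
  54.7 MW → 54.7
  5700 kW = 5700 × 10^-3 MW = 5.7
  8.68 MW → 8.68
  0.00457 GW = 0.00457 × 10^3 MW = 4.57
Sum: 54.7 + 5.7 + 8.68 + 4.57 = 73.65

73.65 MW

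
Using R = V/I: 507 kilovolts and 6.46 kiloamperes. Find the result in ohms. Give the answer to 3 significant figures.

78.5 ohms

(507 × 10^3) / (6.46 × 10^3) = 78.483 Ω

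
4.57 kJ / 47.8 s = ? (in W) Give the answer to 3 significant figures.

95.6 W

(4.57 × 10³) / (47.8) = 0.095607 × 10³ W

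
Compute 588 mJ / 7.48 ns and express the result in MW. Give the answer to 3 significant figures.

78.6 MW

(588 × 10^-3) / (7.48 × 10^-9) = 78.61 × 10^6 W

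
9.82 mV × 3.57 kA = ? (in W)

35.0574 W

9.82 × 10^-3 × 3.57 × 10^3 = 35.0574 W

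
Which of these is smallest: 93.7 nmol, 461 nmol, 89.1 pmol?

93.7 nmol = 0.0000000937 mol
461 nmol = 0.000000461 mol
89.1 pmol = 0.0000000000891 mol

89.1 pmol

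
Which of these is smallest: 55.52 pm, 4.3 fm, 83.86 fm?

4.3 fm

55.52 pm = 0.00000000005552 m
4.3 fm = 0.0000000000000043 m
83.86 fm = 0.00000000000008386 m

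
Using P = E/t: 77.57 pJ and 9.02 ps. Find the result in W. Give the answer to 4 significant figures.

8.600 W

(77.57 × 10⁻¹²) / (9.02 × 10⁻¹²) = 8.59978 W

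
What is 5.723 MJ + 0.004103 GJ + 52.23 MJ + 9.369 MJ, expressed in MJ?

71.425 MJ

In MJ:
  5.723 MJ → 5.723
  0.004103 GJ = 0.004103e3 MJ = 4.103
  52.23 MJ → 52.23
  9.369 MJ → 9.369
Sum: 5.723 + 4.103 + 52.23 + 9.369 = 71.425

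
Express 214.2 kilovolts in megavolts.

kilo = 10³, mega = 10⁶; factor is 10⁻³.
214.2 × 10⁻³ = 0.2142

0.2142 megavolts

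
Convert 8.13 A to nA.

(no prefix) = 1e0, nano = 1e-9; factor is 1e9.
8.13 × 1e9 = 8130000000

8130000000 nA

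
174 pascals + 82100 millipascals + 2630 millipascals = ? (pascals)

In pascals:
  174 pascals → 174
  82100 millipascals = 82100e-3 pascals = 82.1
  2630 millipascals = 2630e-3 pascals = 2.63
Sum: 174 + 82.1 + 2.63 = 258.73

258.73 pascals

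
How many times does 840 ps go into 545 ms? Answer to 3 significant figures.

649000000

(545e-3) / (840e-12) = 0.6488e9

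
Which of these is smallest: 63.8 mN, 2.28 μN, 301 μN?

2.28 μN

63.8 mN = 0.0638 N
2.28 μN = 0.00000228 N
301 μN = 0.000301 N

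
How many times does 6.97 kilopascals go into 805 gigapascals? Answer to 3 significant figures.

115000000

(805 × 10⁹) / (6.97 × 10³) = 115.5 × 10⁶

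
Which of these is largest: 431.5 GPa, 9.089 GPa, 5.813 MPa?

431.5 GPa = 431500000000 Pa
9.089 GPa = 9089000000 Pa
5.813 MPa = 5813000 Pa

431.5 GPa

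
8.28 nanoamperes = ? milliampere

0.00000828 milliamperes

nano = 1e-9, milli = 1e-3; factor is 1e-6.
8.28 × 1e-6 = 0.00000828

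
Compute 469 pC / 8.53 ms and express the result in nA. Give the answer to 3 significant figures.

(469 × 10⁻¹²) / (8.53 × 10⁻³) = 54.982 × 10⁻⁹ A

55.0 nA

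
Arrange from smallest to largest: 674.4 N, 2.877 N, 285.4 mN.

285.4 mN < 2.877 N < 674.4 N

674.4 N = 674.4 N
2.877 N = 2.877 N
285.4 mN = 0.2854 N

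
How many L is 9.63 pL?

pico = 10⁻¹², (no prefix) = 10⁰; factor is 10⁻¹².
9.63 × 10⁻¹² = 0.00000000000963

0.00000000000963 L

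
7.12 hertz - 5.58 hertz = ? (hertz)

1.54 hertz

In hertz:
  7.12 hertz → 7.12
  5.58 hertz → 5.58
Difference: 7.12 - 5.58 = 1.54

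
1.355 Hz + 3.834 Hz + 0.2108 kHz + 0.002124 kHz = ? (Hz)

218.113 Hz

In Hz:
  1.355 Hz → 1.355
  3.834 Hz → 3.834
  0.2108 kHz = 0.2108 × 10³ Hz = 210.8
  0.002124 kHz = 0.002124 × 10³ Hz = 2.124
Sum: 1.355 + 3.834 + 210.8 + 2.124 = 218.113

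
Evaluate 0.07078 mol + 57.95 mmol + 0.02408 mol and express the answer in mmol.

152.81 mmol

In mmol:
  0.07078 mol = 0.07078 × 10³ mmol = 70.78
  57.95 mmol → 57.95
  0.02408 mol = 0.02408 × 10³ mmol = 24.08
Sum: 70.78 + 57.95 + 24.08 = 152.81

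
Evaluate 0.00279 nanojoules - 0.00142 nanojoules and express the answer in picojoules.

1.37 picojoules

In picojoules:
  0.00279 nanojoules = 0.00279 × 10^3 picojoules = 2.79
  0.00142 nanojoules = 0.00142 × 10^3 picojoules = 1.42
Difference: 2.79 - 1.42 = 1.37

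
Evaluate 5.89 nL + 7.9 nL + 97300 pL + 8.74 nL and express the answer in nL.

119.83 nL

In nL:
  5.89 nL → 5.89
  7.9 nL → 7.9
  97300 pL = 97300e-3 nL = 97.3
  8.74 nL → 8.74
Sum: 5.89 + 7.9 + 97.3 + 8.74 = 119.83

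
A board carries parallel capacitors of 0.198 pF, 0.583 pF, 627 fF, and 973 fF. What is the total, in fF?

2381 fF

In fF:
  0.198 pF = 0.198 × 10^3 fF = 198
  0.583 pF = 0.583 × 10^3 fF = 583
  627 fF → 627
  973 fF → 973
Sum: 198 + 583 + 627 + 973 = 2381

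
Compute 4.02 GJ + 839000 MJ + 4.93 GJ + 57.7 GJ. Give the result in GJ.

In GJ:
  4.02 GJ → 4.02
  839000 MJ = 839000 × 10^-3 GJ = 839
  4.93 GJ → 4.93
  57.7 GJ → 57.7
Sum: 4.02 + 839 + 4.93 + 57.7 = 905.65

905.65 GJ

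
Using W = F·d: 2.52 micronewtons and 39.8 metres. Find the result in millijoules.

2.52 × 10^-6 × 39.8 = 100.296 × 10^-6 J

0.100296 millijoules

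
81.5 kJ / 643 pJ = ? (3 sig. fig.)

127000000000000

(81.5e3) / (643e-12) = 0.1267e15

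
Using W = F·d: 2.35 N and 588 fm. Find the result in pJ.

1.3818 pJ

2.35 × 588e-15 = 1381.8e-15 J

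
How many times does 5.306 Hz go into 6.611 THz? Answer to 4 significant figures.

(6.611 × 10^12) / (5.306) = 1.2459 × 10^12

1246000000000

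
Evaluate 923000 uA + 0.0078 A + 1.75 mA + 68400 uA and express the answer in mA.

In mA:
  923000 uA = 923000e-3 mA = 923
  0.0078 A = 0.0078e3 mA = 7.8
  1.75 mA → 1.75
  68400 uA = 68400e-3 mA = 68.4
Sum: 923 + 7.8 + 1.75 + 68.4 = 1000.95

1000.95 mA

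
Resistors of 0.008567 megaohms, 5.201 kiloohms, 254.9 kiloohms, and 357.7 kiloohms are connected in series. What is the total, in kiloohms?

626.368 kiloohms

In kiloohms:
  0.008567 megaohms = 0.008567e3 kiloohms = 8.567
  5.201 kiloohms → 5.201
  254.9 kiloohms → 254.9
  357.7 kiloohms → 357.7
Sum: 8.567 + 5.201 + 254.9 + 357.7 = 626.368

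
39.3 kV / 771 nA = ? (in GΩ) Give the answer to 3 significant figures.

(39.3 × 10^3) / (771 × 10^-9) = 0.050973 × 10^12 Ω

51.0 GΩ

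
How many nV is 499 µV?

499000 nV

micro = 10⁻⁶, nano = 10⁻⁹; factor is 10³.
499 × 10³ = 499000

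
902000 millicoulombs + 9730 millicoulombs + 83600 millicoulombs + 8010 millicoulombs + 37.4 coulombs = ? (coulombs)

1040.74 coulombs

In coulombs:
  902000 millicoulombs = 902000 × 10⁻³ coulombs = 902
  9730 millicoulombs = 9730 × 10⁻³ coulombs = 9.73
  83600 millicoulombs = 83600 × 10⁻³ coulombs = 83.6
  8010 millicoulombs = 8010 × 10⁻³ coulombs = 8.01
  37.4 coulombs → 37.4
Sum: 902 + 9.73 + 83.6 + 8.01 + 37.4 = 1040.74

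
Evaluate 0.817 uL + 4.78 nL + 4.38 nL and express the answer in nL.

In nL:
  0.817 uL = 0.817e3 nL = 817
  4.78 nL → 4.78
  4.38 nL → 4.38
Sum: 817 + 4.78 + 4.38 = 826.16

826.16 nL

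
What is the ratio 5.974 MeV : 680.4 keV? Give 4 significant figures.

8.780

(5.974 × 10^6) / (680.4 × 10^3) = 0.0087801 × 10^3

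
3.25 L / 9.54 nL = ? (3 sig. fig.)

341000000

(3.25) / (9.54 × 10^-9) = 0.3407 × 10^9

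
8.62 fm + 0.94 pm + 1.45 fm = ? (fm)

950.07 fm

In fm:
  8.62 fm → 8.62
  0.94 pm = 0.94e3 fm = 940
  1.45 fm → 1.45
Sum: 8.62 + 940 + 1.45 = 950.07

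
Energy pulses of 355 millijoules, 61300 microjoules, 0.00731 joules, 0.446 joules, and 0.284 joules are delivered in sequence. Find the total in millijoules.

In millijoules:
  355 millijoules → 355
  61300 microjoules = 61300 × 10⁻³ millijoules = 61.3
  0.00731 joules = 0.00731 × 10³ millijoules = 7.31
  0.446 joules = 0.446 × 10³ millijoules = 446
  0.284 joules = 0.284 × 10³ millijoules = 284
Sum: 355 + 61.3 + 7.31 + 446 + 284 = 1153.61

1153.61 millijoules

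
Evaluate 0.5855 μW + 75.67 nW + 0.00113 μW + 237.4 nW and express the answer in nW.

899.7 nW

In nW:
  0.5855 μW = 0.5855e3 nW = 585.5
  75.67 nW → 75.67
  0.00113 μW = 0.00113e3 nW = 1.13
  237.4 nW → 237.4
Sum: 585.5 + 75.67 + 1.13 + 237.4 = 899.7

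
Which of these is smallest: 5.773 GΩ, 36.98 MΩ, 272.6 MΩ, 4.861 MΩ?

4.861 MΩ

5.773 GΩ = 5773000000 Ω
36.98 MΩ = 36980000 Ω
272.6 MΩ = 272600000 Ω
4.861 MΩ = 4861000 Ω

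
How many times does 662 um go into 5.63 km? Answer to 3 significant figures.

8500000

(5.63 × 10³) / (662 × 10⁻⁶) = 0.008505 × 10⁹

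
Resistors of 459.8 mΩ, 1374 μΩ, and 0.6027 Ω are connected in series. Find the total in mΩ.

1063.874 mΩ

In mΩ:
  459.8 mΩ → 459.8
  1374 μΩ = 1374 × 10^-3 mΩ = 1.374
  0.6027 Ω = 0.6027 × 10^3 mΩ = 602.7
Sum: 459.8 + 1.374 + 602.7 = 1063.874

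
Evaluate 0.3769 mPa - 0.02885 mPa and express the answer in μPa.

In μPa:
  0.3769 mPa = 0.3769e3 μPa = 376.9
  0.02885 mPa = 0.02885e3 μPa = 28.85
Difference: 376.9 - 28.85 = 348.05

348.05 μPa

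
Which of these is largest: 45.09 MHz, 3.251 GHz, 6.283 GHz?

6.283 GHz

45.09 MHz = 45090000 Hz
3.251 GHz = 3251000000 Hz
6.283 GHz = 6283000000 Hz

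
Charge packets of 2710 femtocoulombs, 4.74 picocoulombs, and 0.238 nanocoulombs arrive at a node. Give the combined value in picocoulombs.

245.45 picocoulombs

In picocoulombs:
  2710 femtocoulombs = 2710 × 10⁻³ picocoulombs = 2.71
  4.74 picocoulombs → 4.74
  0.238 nanocoulombs = 0.238 × 10³ picocoulombs = 238
Sum: 2.71 + 4.74 + 238 = 245.45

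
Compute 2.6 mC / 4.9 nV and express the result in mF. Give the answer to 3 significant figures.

531000000 mF

(2.6e-3) / (4.9e-9) = 0.53061e6 F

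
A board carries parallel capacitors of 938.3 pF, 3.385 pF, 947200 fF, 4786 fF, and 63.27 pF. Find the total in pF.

In pF:
  938.3 pF → 938.3
  3.385 pF → 3.385
  947200 fF = 947200e-3 pF = 947.2
  4786 fF = 4786e-3 pF = 4.786
  63.27 pF → 63.27
Sum: 938.3 + 3.385 + 947.2 + 4.786 + 63.27 = 1956.941

1956.941 pF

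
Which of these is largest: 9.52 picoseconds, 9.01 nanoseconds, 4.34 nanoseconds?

9.52 picoseconds = 0.00000000000952 seconds
9.01 nanoseconds = 0.00000000901 seconds
4.34 nanoseconds = 0.00000000434 seconds

9.01 nanoseconds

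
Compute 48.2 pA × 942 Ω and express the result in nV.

45.4044 nV

48.2e-12 × 942 = 45404.4e-12 V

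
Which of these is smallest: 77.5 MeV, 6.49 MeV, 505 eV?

77.5 MeV = 77500000 eV
6.49 MeV = 6490000 eV
505 eV = 505 eV

505 eV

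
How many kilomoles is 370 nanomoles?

nano = 10^-9, kilo = 10^3; factor is 10^-12.
370 × 10^-12 = 0.00000000037

0.00000000037 kilomoles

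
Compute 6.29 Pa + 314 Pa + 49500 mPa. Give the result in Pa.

In Pa:
  6.29 Pa → 6.29
  314 Pa → 314
  49500 mPa = 49500e-3 Pa = 49.5
Sum: 6.29 + 314 + 49.5 = 369.79

369.79 Pa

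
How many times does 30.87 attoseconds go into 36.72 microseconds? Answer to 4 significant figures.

(36.72 × 10⁻⁶) / (30.87 × 10⁻¹⁸) = 1.1895 × 10¹²

1190000000000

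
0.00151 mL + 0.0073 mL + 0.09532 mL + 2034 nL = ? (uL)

106.164 uL

In uL:
  0.00151 mL = 0.00151 × 10³ uL = 1.51
  0.0073 mL = 0.0073 × 10³ uL = 7.3
  0.09532 mL = 0.09532 × 10³ uL = 95.32
  2034 nL = 2034 × 10⁻³ uL = 2.034
Sum: 1.51 + 7.3 + 95.32 + 2.034 = 106.164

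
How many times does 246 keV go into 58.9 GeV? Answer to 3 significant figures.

239000

(58.9 × 10⁹) / (246 × 10³) = 0.2394 × 10⁶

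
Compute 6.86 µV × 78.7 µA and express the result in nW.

0.539882 nW

6.86 × 10⁻⁶ × 78.7 × 10⁻⁶ = 539.882 × 10⁻¹² W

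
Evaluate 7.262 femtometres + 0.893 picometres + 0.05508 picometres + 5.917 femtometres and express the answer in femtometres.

961.259 femtometres

In femtometres:
  7.262 femtometres → 7.262
  0.893 picometres = 0.893 × 10³ femtometres = 893
  0.05508 picometres = 0.05508 × 10³ femtometres = 55.08
  5.917 femtometres → 5.917
Sum: 7.262 + 893 + 55.08 + 5.917 = 961.259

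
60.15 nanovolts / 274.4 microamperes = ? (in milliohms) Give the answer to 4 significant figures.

0.2192 milliohms

(60.15e-9) / (274.4e-6) = 0.219206e-3 Ω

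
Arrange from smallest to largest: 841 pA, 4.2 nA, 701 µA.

841 pA < 4.2 nA < 701 µA

841 pA = 0.000000000841 A
4.2 nA = 0.0000000042 A
701 µA = 0.000701 A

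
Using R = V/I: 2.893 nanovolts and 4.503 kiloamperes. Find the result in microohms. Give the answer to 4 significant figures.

(2.893 × 10^-9) / (4.503 × 10^3) = 0.642461 × 10^-12 Ω

0.0000006425 microohms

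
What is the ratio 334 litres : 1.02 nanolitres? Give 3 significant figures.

327000000000

(334) / (1.02e-9) = 327.5e9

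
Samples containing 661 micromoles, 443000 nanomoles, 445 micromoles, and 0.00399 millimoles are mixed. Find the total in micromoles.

In micromoles:
  661 micromoles → 661
  443000 nanomoles = 443000e-3 micromoles = 443
  445 micromoles → 445
  0.00399 millimoles = 0.00399e3 micromoles = 3.99
Sum: 661 + 443 + 445 + 3.99 = 1552.99

1552.99 micromoles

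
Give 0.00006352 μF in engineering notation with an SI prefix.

= 63.52 × 10^-12 F; 10^-12 is pico.

63.52 pF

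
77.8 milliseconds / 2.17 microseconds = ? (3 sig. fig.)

35900

(77.8 × 10^-3) / (2.17 × 10^-6) = 35.85 × 10^3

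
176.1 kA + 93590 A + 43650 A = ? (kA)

In kA:
  176.1 kA → 176.1
  93590 A = 93590e-3 kA = 93.59
  43650 A = 43650e-3 kA = 43.65
Sum: 176.1 + 93.59 + 43.65 = 313.34

313.34 kA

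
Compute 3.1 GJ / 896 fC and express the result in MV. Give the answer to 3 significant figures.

(3.1e9) / (896e-15) = 0.0034598e24 V

3460000000000000 MV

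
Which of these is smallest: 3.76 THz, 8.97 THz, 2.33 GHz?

3.76 THz = 3760000000000 Hz
8.97 THz = 8970000000000 Hz
2.33 GHz = 2330000000 Hz

2.33 GHz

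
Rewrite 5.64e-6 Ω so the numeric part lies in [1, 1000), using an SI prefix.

5.64 uΩ

= 5.64e-6 Ω; 1e-6 is micro.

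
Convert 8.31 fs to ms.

0.00000000000831 ms

femto = 10^-15, milli = 10^-3; factor is 10^-12.
8.31 × 10^-12 = 0.00000000000831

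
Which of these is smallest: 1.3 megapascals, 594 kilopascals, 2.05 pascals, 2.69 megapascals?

1.3 megapascals = 1300000 pascals
594 kilopascals = 594000 pascals
2.05 pascals = 2.05 pascals
2.69 megapascals = 2690000 pascals

2.05 pascals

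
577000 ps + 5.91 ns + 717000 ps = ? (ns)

In ns:
  577000 ps = 577000 × 10⁻³ ns = 577
  5.91 ns → 5.91
  717000 ps = 717000 × 10⁻³ ns = 717
Sum: 577 + 5.91 + 717 = 1299.91

1299.91 ns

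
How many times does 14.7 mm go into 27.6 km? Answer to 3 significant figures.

1880000

(27.6 × 10^3) / (14.7 × 10^-3) = 1.878 × 10^6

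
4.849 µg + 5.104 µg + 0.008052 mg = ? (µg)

In µg:
  4.849 µg → 4.849
  5.104 µg → 5.104
  0.008052 mg = 0.008052e3 µg = 8.052
Sum: 4.849 + 5.104 + 8.052 = 18.005

18.005 µg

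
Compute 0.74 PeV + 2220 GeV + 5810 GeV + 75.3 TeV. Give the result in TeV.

In TeV:
  0.74 PeV = 0.74 × 10^3 TeV = 740
  2220 GeV = 2220 × 10^-3 TeV = 2.22
  5810 GeV = 5810 × 10^-3 TeV = 5.81
  75.3 TeV → 75.3
Sum: 740 + 2.22 + 5.81 + 75.3 = 823.33

823.33 TeV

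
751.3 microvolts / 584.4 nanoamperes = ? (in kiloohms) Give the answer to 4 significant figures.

1.286 kiloohms

(751.3 × 10⁻⁶) / (584.4 × 10⁻⁹) = 1.28559 × 10³ Ω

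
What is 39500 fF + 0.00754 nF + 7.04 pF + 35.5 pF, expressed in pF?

In pF:
  39500 fF = 39500 × 10⁻³ pF = 39.5
  0.00754 nF = 0.00754 × 10³ pF = 7.54
  7.04 pF → 7.04
  35.5 pF → 35.5
Sum: 39.5 + 7.54 + 7.04 + 35.5 = 89.58

89.58 pF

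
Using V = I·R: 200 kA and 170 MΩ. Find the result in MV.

34000000 MV

200 × 10^3 × 170 × 10^6 = 34000 × 10^9 V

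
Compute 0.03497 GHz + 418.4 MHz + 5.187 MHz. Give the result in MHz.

In MHz:
  0.03497 GHz = 0.03497 × 10^3 MHz = 34.97
  418.4 MHz → 418.4
  5.187 MHz → 5.187
Sum: 34.97 + 418.4 + 5.187 = 458.557

458.557 MHz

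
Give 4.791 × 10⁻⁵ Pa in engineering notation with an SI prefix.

47.91 uPa

= 47.91 × 10⁻⁶ Pa; 10⁻⁶ is micro.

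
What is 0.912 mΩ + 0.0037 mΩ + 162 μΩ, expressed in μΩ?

1077.7 μΩ

In μΩ:
  0.912 mΩ = 0.912e3 μΩ = 912
  0.0037 mΩ = 0.0037e3 μΩ = 3.7
  162 μΩ → 162
Sum: 912 + 3.7 + 162 = 1077.7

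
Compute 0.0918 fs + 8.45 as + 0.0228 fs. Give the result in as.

123.05 as

In as:
  0.0918 fs = 0.0918 × 10^3 as = 91.8
  8.45 as → 8.45
  0.0228 fs = 0.0228 × 10^3 as = 22.8
Sum: 91.8 + 8.45 + 22.8 = 123.05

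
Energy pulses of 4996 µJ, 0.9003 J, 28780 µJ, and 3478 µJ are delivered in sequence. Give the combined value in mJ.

937.554 mJ

In mJ:
  4996 µJ = 4996e-3 mJ = 4.996
  0.9003 J = 0.9003e3 mJ = 900.3
  28780 µJ = 28780e-3 mJ = 28.78
  3478 µJ = 3478e-3 mJ = 3.478
Sum: 4.996 + 900.3 + 28.78 + 3.478 = 937.554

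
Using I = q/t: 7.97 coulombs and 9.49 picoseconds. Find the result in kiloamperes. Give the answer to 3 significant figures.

(7.97) / (9.49 × 10⁻¹²) = 0.83983 × 10¹² A

840000000 kiloamperes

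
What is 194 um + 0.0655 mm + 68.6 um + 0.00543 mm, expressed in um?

333.53 um

In um:
  194 um → 194
  0.0655 mm = 0.0655e3 um = 65.5
  68.6 um → 68.6
  0.00543 mm = 0.00543e3 um = 5.43
Sum: 194 + 65.5 + 68.6 + 5.43 = 333.53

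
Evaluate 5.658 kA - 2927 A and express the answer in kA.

2.731 kA

In kA:
  5.658 kA → 5.658
  2927 A = 2927e-3 kA = 2.927
Difference: 5.658 - 2.927 = 2.731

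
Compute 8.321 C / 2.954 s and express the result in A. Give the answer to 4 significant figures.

(8.321) / (2.954) = 2.81686 A

2.817 A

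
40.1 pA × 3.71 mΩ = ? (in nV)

0.000148771 nV

40.1e-12 × 3.71e-3 = 148.771e-15 V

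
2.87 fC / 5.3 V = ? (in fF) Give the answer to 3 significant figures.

(2.87 × 10^-15) / (5.3) = 0.54151 × 10^-15 F

0.542 fF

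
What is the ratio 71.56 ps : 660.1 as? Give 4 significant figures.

(71.56e-12) / (660.1e-18) = 0.10841e6

108400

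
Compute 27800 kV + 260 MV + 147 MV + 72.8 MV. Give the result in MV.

507.6 MV

In MV:
  27800 kV = 27800 × 10^-3 MV = 27.8
  260 MV → 260
  147 MV → 147
  72.8 MV → 72.8
Sum: 27.8 + 260 + 147 + 72.8 = 507.6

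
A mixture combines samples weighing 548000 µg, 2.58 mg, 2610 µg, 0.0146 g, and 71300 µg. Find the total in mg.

In mg:
  548000 µg = 548000 × 10^-3 mg = 548
  2.58 mg → 2.58
  2610 µg = 2610 × 10^-3 mg = 2.61
  0.0146 g = 0.0146 × 10^3 mg = 14.6
  71300 µg = 71300 × 10^-3 mg = 71.3
Sum: 548 + 2.58 + 2.61 + 14.6 + 71.3 = 639.09

639.09 mg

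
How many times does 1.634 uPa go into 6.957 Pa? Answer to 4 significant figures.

(6.957) / (1.634e-6) = 4.2576e6

4258000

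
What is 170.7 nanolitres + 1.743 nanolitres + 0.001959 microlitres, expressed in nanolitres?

In nanolitres:
  170.7 nanolitres → 170.7
  1.743 nanolitres → 1.743
  0.001959 microlitres = 0.001959e3 nanolitres = 1.959
Sum: 170.7 + 1.743 + 1.959 = 174.402

174.402 nanolitres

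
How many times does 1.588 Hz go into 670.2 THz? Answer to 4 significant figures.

(670.2 × 10¹²) / (1.588) = 422.04 × 10¹²

422000000000000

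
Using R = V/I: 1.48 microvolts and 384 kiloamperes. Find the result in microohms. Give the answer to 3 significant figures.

(1.48 × 10⁻⁶) / (384 × 10³) = 0.0038542 × 10⁻⁹ Ω

0.00000385 microohms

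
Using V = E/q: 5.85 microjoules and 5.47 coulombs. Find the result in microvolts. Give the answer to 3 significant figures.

1.07 microvolts

(5.85 × 10^-6) / (5.47) = 1.0695 × 10^-6 V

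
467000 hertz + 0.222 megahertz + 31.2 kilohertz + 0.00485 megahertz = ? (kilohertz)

In kilohertz:
  467000 hertz = 467000e-3 kilohertz = 467
  0.222 megahertz = 0.222e3 kilohertz = 222
  31.2 kilohertz → 31.2
  0.00485 megahertz = 0.00485e3 kilohertz = 4.85
Sum: 467 + 222 + 31.2 + 4.85 = 725.05

725.05 kilohertz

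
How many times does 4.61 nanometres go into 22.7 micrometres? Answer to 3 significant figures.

(22.7 × 10⁻⁶) / (4.61 × 10⁻⁹) = 4.924 × 10³

4920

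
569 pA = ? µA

0.000569 µA

pico = 10^-12, micro = 10^-6; factor is 10^-6.
569 × 10^-6 = 0.000569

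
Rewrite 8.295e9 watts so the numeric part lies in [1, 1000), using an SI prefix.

8.295 gigawatts

= 8.295e9 watts; 1e9 is giga.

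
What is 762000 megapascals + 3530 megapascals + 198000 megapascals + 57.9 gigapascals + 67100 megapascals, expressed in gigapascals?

1088.53 gigapascals

In gigapascals:
  762000 megapascals = 762000 × 10⁻³ gigapascals = 762
  3530 megapascals = 3530 × 10⁻³ gigapascals = 3.53
  198000 megapascals = 198000 × 10⁻³ gigapascals = 198
  57.9 gigapascals → 57.9
  67100 megapascals = 67100 × 10⁻³ gigapascals = 67.1
Sum: 762 + 3.53 + 198 + 57.9 + 67.1 = 1088.53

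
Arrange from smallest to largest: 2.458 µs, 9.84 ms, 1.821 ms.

2.458 µs < 1.821 ms < 9.84 ms

2.458 µs = 0.000002458 s
9.84 ms = 0.00984 s
1.821 ms = 0.001821 s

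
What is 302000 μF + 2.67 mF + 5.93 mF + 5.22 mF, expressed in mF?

315.82 mF

In mF:
  302000 μF = 302000 × 10^-3 mF = 302
  2.67 mF → 2.67
  5.93 mF → 5.93
  5.22 mF → 5.22
Sum: 302 + 2.67 + 5.93 + 5.22 = 315.82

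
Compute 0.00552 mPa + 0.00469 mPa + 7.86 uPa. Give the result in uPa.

In uPa:
  0.00552 mPa = 0.00552e3 uPa = 5.52
  0.00469 mPa = 0.00469e3 uPa = 4.69
  7.86 uPa → 7.86
Sum: 5.52 + 4.69 + 7.86 = 18.07

18.07 uPa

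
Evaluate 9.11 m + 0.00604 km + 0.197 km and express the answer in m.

In m:
  9.11 m → 9.11
  0.00604 km = 0.00604e3 m = 6.04
  0.197 km = 0.197e3 m = 197
Sum: 9.11 + 6.04 + 197 = 212.15

212.15 m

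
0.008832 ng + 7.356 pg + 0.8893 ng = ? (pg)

In pg:
  0.008832 ng = 0.008832e3 pg = 8.832
  7.356 pg → 7.356
  0.8893 ng = 0.8893e3 pg = 889.3
Sum: 8.832 + 7.356 + 889.3 = 905.488

905.488 pg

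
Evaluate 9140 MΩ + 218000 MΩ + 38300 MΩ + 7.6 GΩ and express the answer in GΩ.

In GΩ:
  9140 MΩ = 9140e-3 GΩ = 9.14
  218000 MΩ = 218000e-3 GΩ = 218
  38300 MΩ = 38300e-3 GΩ = 38.3
  7.6 GΩ → 7.6
Sum: 9.14 + 218 + 38.3 + 7.6 = 273.04

273.04 GΩ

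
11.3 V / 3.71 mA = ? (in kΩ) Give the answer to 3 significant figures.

(11.3) / (3.71 × 10⁻³) = 3.0458 × 10³ Ω

3.05 kΩ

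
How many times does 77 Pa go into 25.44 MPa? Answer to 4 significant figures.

330400

(25.44e6) / (77) = 0.33039e6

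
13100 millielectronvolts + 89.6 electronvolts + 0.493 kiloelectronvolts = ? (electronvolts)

595.7 electronvolts

In electronvolts:
  13100 millielectronvolts = 13100e-3 electronvolts = 13.1
  89.6 electronvolts → 89.6
  0.493 kiloelectronvolts = 0.493e3 electronvolts = 493
Sum: 13.1 + 89.6 + 493 = 595.7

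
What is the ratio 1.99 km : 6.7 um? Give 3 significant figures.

(1.99e3) / (6.7e-6) = 0.297e9

297000000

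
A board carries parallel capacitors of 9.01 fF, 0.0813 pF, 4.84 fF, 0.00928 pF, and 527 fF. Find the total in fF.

In fF:
  9.01 fF → 9.01
  0.0813 pF = 0.0813 × 10³ fF = 81.3
  4.84 fF → 4.84
  0.00928 pF = 0.00928 × 10³ fF = 9.28
  527 fF → 527
Sum: 9.01 + 81.3 + 4.84 + 9.28 + 527 = 631.43

631.43 fF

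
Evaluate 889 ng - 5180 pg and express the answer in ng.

883.82 ng

In ng:
  889 ng → 889
  5180 pg = 5180 × 10^-3 ng = 5.18
Difference: 889 - 5.18 = 883.82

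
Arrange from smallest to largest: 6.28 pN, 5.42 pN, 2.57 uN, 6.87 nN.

6.28 pN = 0.00000000000628 N
5.42 pN = 0.00000000000542 N
2.57 uN = 0.00000257 N
6.87 nN = 0.00000000687 N

5.42 pN < 6.28 pN < 6.87 nN < 2.57 uN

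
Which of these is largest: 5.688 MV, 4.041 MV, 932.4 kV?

5.688 MV = 5688000 V
4.041 MV = 4041000 V
932.4 kV = 932400 V

5.688 MV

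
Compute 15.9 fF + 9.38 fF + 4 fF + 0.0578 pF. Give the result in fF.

87.08 fF

In fF:
  15.9 fF → 15.9
  9.38 fF → 9.38
  4 fF → 4
  0.0578 pF = 0.0578 × 10³ fF = 57.8
Sum: 15.9 + 9.38 + 4 + 57.8 = 87.08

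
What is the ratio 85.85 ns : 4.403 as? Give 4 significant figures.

19500000000

(85.85 × 10^-9) / (4.403 × 10^-18) = 19.498 × 10^9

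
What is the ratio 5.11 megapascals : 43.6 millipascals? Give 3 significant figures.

(5.11e6) / (43.6e-3) = 0.1172e9

117000000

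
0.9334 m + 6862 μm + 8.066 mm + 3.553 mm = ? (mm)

951.881 mm

In mm:
  0.9334 m = 0.9334 × 10^3 mm = 933.4
  6862 μm = 6862 × 10^-3 mm = 6.862
  8.066 mm → 8.066
  3.553 mm → 3.553
Sum: 933.4 + 6.862 + 8.066 + 3.553 = 951.881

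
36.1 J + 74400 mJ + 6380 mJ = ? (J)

In J:
  36.1 J → 36.1
  74400 mJ = 74400e-3 J = 74.4
  6380 mJ = 6380e-3 J = 6.38
Sum: 36.1 + 74.4 + 6.38 = 116.88

116.88 J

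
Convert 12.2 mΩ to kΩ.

0.0000122 kΩ

milli = 10⁻³, kilo = 10³; factor is 10⁻⁶.
12.2 × 10⁻⁶ = 0.0000122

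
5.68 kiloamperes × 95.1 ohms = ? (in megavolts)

5.68 × 10³ × 95.1 = 540.168 × 10³ V

0.540168 megavolts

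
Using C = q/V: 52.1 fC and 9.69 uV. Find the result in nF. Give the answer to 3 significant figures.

5.38 nF

(52.1 × 10⁻¹⁵) / (9.69 × 10⁻⁶) = 5.3767 × 10⁻⁹ F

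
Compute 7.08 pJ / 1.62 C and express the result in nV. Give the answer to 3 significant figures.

0.00437 nV

(7.08e-12) / (1.62) = 4.3704e-12 V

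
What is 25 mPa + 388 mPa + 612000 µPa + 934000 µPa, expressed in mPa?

1959 mPa

In mPa:
  25 mPa → 25
  388 mPa → 388
  612000 µPa = 612000 × 10⁻³ mPa = 612
  934000 µPa = 934000 × 10⁻³ mPa = 934
Sum: 25 + 388 + 612 + 934 = 1959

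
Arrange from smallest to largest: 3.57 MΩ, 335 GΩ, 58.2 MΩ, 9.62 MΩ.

3.57 MΩ = 3570000 Ω
335 GΩ = 335000000000 Ω
58.2 MΩ = 58200000 Ω
9.62 MΩ = 9620000 Ω

3.57 MΩ < 9.62 MΩ < 58.2 MΩ < 335 GΩ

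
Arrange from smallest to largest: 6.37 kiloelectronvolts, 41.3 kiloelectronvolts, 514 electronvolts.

6.37 kiloelectronvolts = 6370 electronvolts
41.3 kiloelectronvolts = 41300 electronvolts
514 electronvolts = 514 electronvolts

514 electronvolts < 6.37 kiloelectronvolts < 41.3 kiloelectronvolts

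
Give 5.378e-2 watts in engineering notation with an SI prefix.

= 53.78e-3 watts; 1e-3 is milli.

53.78 milliwatts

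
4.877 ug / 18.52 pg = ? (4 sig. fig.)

263300

(4.877 × 10^-6) / (18.52 × 10^-12) = 0.26334 × 10^6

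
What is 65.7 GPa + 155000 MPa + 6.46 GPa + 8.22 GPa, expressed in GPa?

In GPa:
  65.7 GPa → 65.7
  155000 MPa = 155000 × 10⁻³ GPa = 155
  6.46 GPa → 6.46
  8.22 GPa → 8.22
Sum: 65.7 + 155 + 6.46 + 8.22 = 235.38

235.38 GPa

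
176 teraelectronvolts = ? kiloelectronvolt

176000000000 kiloelectronvolts

tera = 10¹², kilo = 10³; factor is 10⁹.
176 × 10⁹ = 176000000000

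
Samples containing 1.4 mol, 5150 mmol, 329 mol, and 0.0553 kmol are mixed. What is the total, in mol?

In mol:
  1.4 mol → 1.4
  5150 mmol = 5150e-3 mol = 5.15
  329 mol → 329
  0.0553 kmol = 0.0553e3 mol = 55.3
Sum: 1.4 + 5.15 + 329 + 55.3 = 390.85

390.85 mol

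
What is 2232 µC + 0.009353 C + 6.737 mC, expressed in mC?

18.322 mC

In mC:
  2232 µC = 2232 × 10^-3 mC = 2.232
  0.009353 C = 0.009353 × 10^3 mC = 9.353
  6.737 mC → 6.737
Sum: 2.232 + 9.353 + 6.737 = 18.322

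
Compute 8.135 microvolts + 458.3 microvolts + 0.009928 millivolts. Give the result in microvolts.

In microvolts:
  8.135 microvolts → 8.135
  458.3 microvolts → 458.3
  0.009928 millivolts = 0.009928e3 microvolts = 9.928
Sum: 8.135 + 458.3 + 9.928 = 476.363

476.363 microvolts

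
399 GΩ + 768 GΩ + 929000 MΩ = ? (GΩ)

2096 GΩ

In GΩ:
  399 GΩ → 399
  768 GΩ → 768
  929000 MΩ = 929000e-3 GΩ = 929
Sum: 399 + 768 + 929 = 2096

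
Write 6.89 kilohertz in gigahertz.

kilo = 10^3, giga = 10^9; factor is 10^-6.
6.89 × 10^-6 = 0.00000689

0.00000689 gigahertz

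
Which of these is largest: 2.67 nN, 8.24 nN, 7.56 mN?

2.67 nN = 0.00000000267 N
8.24 nN = 0.00000000824 N
7.56 mN = 0.00756 N

7.56 mN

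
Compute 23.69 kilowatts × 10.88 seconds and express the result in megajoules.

23.69 × 10³ × 10.88 = 257.7472 × 10³ J

0.2577472 megajoules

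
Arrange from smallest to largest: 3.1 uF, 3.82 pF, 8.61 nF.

3.82 pF < 8.61 nF < 3.1 uF

3.1 uF = 0.0000031 F
3.82 pF = 0.00000000000382 F
8.61 nF = 0.00000000861 F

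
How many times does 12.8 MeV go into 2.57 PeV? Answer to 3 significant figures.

(2.57 × 10¹⁵) / (12.8 × 10⁶) = 0.2008 × 10⁹

201000000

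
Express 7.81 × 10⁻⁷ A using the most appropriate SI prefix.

781 nA

= 781 × 10⁻⁹ A; 10⁻⁹ is nano.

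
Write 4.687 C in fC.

(no prefix) = 1e0, femto = 1e-15; factor is 1e15.
4.687 × 1e15 = 4687000000000000

4687000000000000 fC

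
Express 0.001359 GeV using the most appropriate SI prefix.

1.359 MeV

= 1.359e6 eV; 1e6 is mega.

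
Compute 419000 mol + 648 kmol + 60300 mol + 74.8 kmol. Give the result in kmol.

In kmol:
  419000 mol = 419000 × 10⁻³ kmol = 419
  648 kmol → 648
  60300 mol = 60300 × 10⁻³ kmol = 60.3
  74.8 kmol → 74.8
Sum: 419 + 648 + 60.3 + 74.8 = 1202.1

1202.1 kmol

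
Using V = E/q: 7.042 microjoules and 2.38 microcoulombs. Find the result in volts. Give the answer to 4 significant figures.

(7.042e-6) / (2.38e-6) = 2.95882 V

2.959 volts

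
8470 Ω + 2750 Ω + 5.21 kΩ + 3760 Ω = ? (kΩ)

20.19 kΩ

In kΩ:
  8470 Ω = 8470e-3 kΩ = 8.47
  2750 Ω = 2750e-3 kΩ = 2.75
  5.21 kΩ → 5.21
  3760 Ω = 3760e-3 kΩ = 3.76
Sum: 8.47 + 2.75 + 5.21 + 3.76 = 20.19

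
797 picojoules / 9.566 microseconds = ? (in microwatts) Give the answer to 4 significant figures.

83.32 microwatts

(797e-12) / (9.566e-6) = 83.3159e-6 W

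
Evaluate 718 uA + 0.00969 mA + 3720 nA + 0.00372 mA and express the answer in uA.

735.13 uA

In uA:
  718 uA → 718
  0.00969 mA = 0.00969 × 10³ uA = 9.69
  3720 nA = 3720 × 10⁻³ uA = 3.72
  0.00372 mA = 0.00372 × 10³ uA = 3.72
Sum: 718 + 9.69 + 3.72 + 3.72 = 735.13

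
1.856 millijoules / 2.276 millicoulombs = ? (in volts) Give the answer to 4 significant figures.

(1.856e-3) / (2.276e-3) = 0.815466 V

0.8155 volts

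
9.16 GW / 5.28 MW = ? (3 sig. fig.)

1730

(9.16e9) / (5.28e6) = 1.735e3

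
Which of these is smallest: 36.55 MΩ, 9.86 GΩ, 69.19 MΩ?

36.55 MΩ

36.55 MΩ = 36550000 Ω
9.86 GΩ = 9860000000 Ω
69.19 MΩ = 69190000 Ω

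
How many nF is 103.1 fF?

femto = 1e-15, nano = 1e-9; factor is 1e-6.
103.1 × 1e-6 = 0.0001031

0.0001031 nF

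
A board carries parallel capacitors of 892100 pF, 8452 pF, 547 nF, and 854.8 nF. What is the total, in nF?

In nF:
  892100 pF = 892100 × 10⁻³ nF = 892.1
  8452 pF = 8452 × 10⁻³ nF = 8.452
  547 nF → 547
  854.8 nF → 854.8
Sum: 892.1 + 8.452 + 547 + 854.8 = 2302.352

2302.352 nF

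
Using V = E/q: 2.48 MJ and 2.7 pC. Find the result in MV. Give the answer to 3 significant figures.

919000000000 MV

(2.48e6) / (2.7e-12) = 0.91852e18 V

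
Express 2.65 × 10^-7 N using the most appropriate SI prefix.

= 265 × 10^-9 N; 10^-9 is nano.

265 nN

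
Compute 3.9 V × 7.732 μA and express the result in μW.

30.1548 μW

3.9 × 7.732e-6 = 30.1548e-6 W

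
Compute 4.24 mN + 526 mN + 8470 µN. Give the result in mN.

In mN:
  4.24 mN → 4.24
  526 mN → 526
  8470 µN = 8470 × 10⁻³ mN = 8.47
Sum: 4.24 + 526 + 8.47 = 538.71

538.71 mN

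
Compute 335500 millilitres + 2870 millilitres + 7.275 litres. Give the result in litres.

In litres:
  335500 millilitres = 335500e-3 litres = 335.5
  2870 millilitres = 2870e-3 litres = 2.87
  7.275 litres → 7.275
Sum: 335.5 + 2.87 + 7.275 = 345.645

345.645 litres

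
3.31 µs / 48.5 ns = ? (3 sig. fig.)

68.2

(3.31e-6) / (48.5e-9) = 0.06825e3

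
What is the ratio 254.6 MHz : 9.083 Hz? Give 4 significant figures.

28030000

(254.6e6) / (9.083) = 28.03e6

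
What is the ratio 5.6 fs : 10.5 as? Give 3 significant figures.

(5.6 × 10^-15) / (10.5 × 10^-18) = 0.5333 × 10^3

533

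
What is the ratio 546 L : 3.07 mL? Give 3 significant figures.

178000

(546) / (3.07 × 10⁻³) = 177.9 × 10³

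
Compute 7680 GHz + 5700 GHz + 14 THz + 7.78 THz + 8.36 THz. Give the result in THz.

43.52 THz

In THz:
  7680 GHz = 7680 × 10^-3 THz = 7.68
  5700 GHz = 5700 × 10^-3 THz = 5.7
  14 THz → 14
  7.78 THz → 7.78
  8.36 THz → 8.36
Sum: 7.68 + 5.7 + 14 + 7.78 + 8.36 = 43.52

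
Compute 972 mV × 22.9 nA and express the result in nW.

22.2588 nW

972 × 10⁻³ × 22.9 × 10⁻⁹ = 22258.8 × 10⁻¹² W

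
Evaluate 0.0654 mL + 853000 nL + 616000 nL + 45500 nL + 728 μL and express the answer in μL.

In μL:
  0.0654 mL = 0.0654e3 μL = 65.4
  853000 nL = 853000e-3 μL = 853
  616000 nL = 616000e-3 μL = 616
  45500 nL = 45500e-3 μL = 45.5
  728 μL → 728
Sum: 65.4 + 853 + 616 + 45.5 + 728 = 2307.9

2307.9 μL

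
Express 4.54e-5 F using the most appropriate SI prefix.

= 45.4e-6 F; 1e-6 is micro.

45.4 uF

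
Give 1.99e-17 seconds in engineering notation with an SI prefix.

19.9 attoseconds

= 19.9e-18 seconds; 1e-18 is atto.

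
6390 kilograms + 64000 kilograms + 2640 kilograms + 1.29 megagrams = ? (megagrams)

In megagrams:
  6390 kilograms = 6390e-3 megagrams = 6.39
  64000 kilograms = 64000e-3 megagrams = 64
  2640 kilograms = 2640e-3 megagrams = 2.64
  1.29 megagrams → 1.29
Sum: 6.39 + 64 + 2.64 + 1.29 = 74.32

74.32 megagrams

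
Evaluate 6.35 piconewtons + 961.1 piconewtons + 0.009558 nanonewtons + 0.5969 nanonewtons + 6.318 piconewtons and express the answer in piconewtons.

In piconewtons:
  6.35 piconewtons → 6.35
  961.1 piconewtons → 961.1
  0.009558 nanonewtons = 0.009558 × 10³ piconewtons = 9.558
  0.5969 nanonewtons = 0.5969 × 10³ piconewtons = 596.9
  6.318 piconewtons → 6.318
Sum: 6.35 + 961.1 + 9.558 + 596.9 + 6.318 = 1580.226

1580.226 piconewtons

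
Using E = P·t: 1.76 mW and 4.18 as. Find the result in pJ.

1.76 × 10^-3 × 4.18 × 10^-18 = 7.3568 × 10^-21 J

0.0000000073568 pJ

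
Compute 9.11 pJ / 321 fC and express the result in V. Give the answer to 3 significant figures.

28.4 V

(9.11 × 10^-12) / (321 × 10^-15) = 0.02838 × 10^3 V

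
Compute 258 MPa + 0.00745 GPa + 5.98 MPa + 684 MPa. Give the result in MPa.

In MPa:
  258 MPa → 258
  0.00745 GPa = 0.00745 × 10^3 MPa = 7.45
  5.98 MPa → 5.98
  684 MPa → 684
Sum: 258 + 7.45 + 5.98 + 684 = 955.43

955.43 MPa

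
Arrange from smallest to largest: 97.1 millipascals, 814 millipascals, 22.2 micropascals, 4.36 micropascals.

4.36 micropascals < 22.2 micropascals < 97.1 millipascals < 814 millipascals

97.1 millipascals = 0.0971 pascals
814 millipascals = 0.814 pascals
22.2 micropascals = 0.0000222 pascals
4.36 micropascals = 0.00000436 pascals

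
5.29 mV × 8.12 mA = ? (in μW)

42.9548 μW

5.29 × 10⁻³ × 8.12 × 10⁻³ = 42.9548 × 10⁻⁶ W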